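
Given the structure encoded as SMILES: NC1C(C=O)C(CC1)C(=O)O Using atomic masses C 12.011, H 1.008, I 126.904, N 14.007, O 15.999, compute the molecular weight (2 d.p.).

First, the molecular formula is C7H11NO3 (counting implicit H from valence).
  C: 7 × 12.011 = 84.077
  H: 11 × 1.008 = 11.088
  N: 1 × 14.007 = 14.007
  O: 3 × 15.999 = 47.997
Sum: 7×12.011 + 11×1.008 + 1×14.007 + 3×15.999 = 157.169 → 157.17 g/mol.

157.17 g/mol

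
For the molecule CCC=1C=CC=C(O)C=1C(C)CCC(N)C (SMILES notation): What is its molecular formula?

C14H23NO

Walk through each heavy atom and fill implicit hydrogens from standard valence (C 4, N 3, O 2, S 2, halogen 1):
  atom 1: C, bond orders sum to 1 (valence 4) → 3 H
  atom 2: C, bond orders sum to 2 (valence 4) → 2 H
  atom 3: C, bond orders sum to 4 (valence 4) → 0 H
  atom 4: C, bond orders sum to 3 (valence 4) → 1 H
  atom 5: C, bond orders sum to 3 (valence 4) → 1 H
  atom 6: C, bond orders sum to 3 (valence 4) → 1 H
  atom 7: C, bond orders sum to 4 (valence 4) → 0 H
  atom 8: O, bond orders sum to 1 (valence 2) → 1 H
  atom 9: C, bond orders sum to 4 (valence 4) → 0 H
  atom 10: C, bond orders sum to 3 (valence 4) → 1 H
  atom 11: C, bond orders sum to 1 (valence 4) → 3 H
  atom 12: C, bond orders sum to 2 (valence 4) → 2 H
  atom 13: C, bond orders sum to 2 (valence 4) → 2 H
  atom 14: C, bond orders sum to 3 (valence 4) → 1 H
  atom 15: N, bond orders sum to 1 (valence 3) → 2 H
  atom 16: C, bond orders sum to 1 (valence 4) → 3 H
Totals → C:14, H:23, N:1, O:1.
In Hill order: C14H23NO.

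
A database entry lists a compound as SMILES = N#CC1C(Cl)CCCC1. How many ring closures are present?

1

In SMILES, each pair of matching ring-closure digits denotes one ring-closing bond; the number of such bonds equals the number of independent rings.
Ring-closure bonds here: 1.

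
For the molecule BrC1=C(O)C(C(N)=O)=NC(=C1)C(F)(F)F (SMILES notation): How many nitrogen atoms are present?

2

Scan the SMILES for N atoms (remember two-letter symbols like Cl and Br are single atoms).
Nitrogen count: 2.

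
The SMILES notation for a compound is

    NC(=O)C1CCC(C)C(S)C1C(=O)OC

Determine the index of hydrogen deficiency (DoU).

Degree of unsaturation = (number of rings) + (number of π bonds).
Ring closures in the SMILES: 1.
π bonds: 2 double bonds (each 1 DoU) → 2 DoU from unsaturation.
Total DoU = 1 + 2 = 3.

3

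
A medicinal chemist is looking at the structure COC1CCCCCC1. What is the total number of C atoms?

Count every carbon token in the SMILES (each C, including those in ring-closure positions and inside branches).
Carbon count: 8.

8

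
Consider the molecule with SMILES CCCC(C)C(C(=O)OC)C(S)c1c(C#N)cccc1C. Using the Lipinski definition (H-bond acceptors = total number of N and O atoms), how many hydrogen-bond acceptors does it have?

3

N atoms: 1; O atoms: 2.
Lipinski HBA = 1 + 2 = 3.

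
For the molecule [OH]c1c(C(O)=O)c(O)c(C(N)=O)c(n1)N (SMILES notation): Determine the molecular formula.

C7H7N3O5

Walk through each heavy atom and fill implicit hydrogens from standard valence (C 4, N 3, O 2, S 2, halogen 1); for lowercase aromatic atoms, an aromatic c carries 1 H when it has two neighbours and 0 H with three, and aromatic n carries 0 H:
  atom 1: O with explicit H count 1
  atom 2: aromatic c, 3 neighbours → 0 H
  atom 3: aromatic c, 3 neighbours → 0 H
  atom 4: C, bond orders sum to 4 (valence 4) → 0 H
  atom 5: O, bond orders sum to 1 (valence 2) → 1 H
  atom 6: O, bond orders sum to 2 (valence 2) → 0 H
  atom 7: aromatic c, 3 neighbours → 0 H
  atom 8: O, bond orders sum to 1 (valence 2) → 1 H
  atom 9: aromatic c, 3 neighbours → 0 H
  atom 10: C, bond orders sum to 4 (valence 4) → 0 H
  atom 11: N, bond orders sum to 1 (valence 3) → 2 H
  atom 12: O, bond orders sum to 2 (valence 2) → 0 H
  atom 13: aromatic c, 3 neighbours → 0 H
  atom 14: aromatic n, 2 neighbours → 0 H
  atom 15: N, bond orders sum to 1 (valence 3) → 2 H
Totals → C:7, H:7, N:3, O:5.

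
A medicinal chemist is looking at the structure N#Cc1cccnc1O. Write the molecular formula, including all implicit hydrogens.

Walk through each heavy atom and fill implicit hydrogens from standard valence (C 4, N 3, O 2, S 2, halogen 1); for lowercase aromatic atoms, an aromatic c carries 1 H when it has two neighbours and 0 H with three, and aromatic n carries 0 H:
  atom 1: N, bond orders sum to 3 (valence 3) → 0 H
  atom 2: C, bond orders sum to 4 (valence 4) → 0 H
  atom 3: aromatic c, 3 neighbours → 0 H
  atom 4: aromatic c, 2 neighbours → 1 H
  atom 5: aromatic c, 2 neighbours → 1 H
  atom 6: aromatic c, 2 neighbours → 1 H
  atom 7: aromatic n, 2 neighbours → 0 H
  atom 8: aromatic c, 3 neighbours → 0 H
  atom 9: O, bond orders sum to 1 (valence 2) → 1 H
Totals → C:6, H:4, N:2, O:1.

C6H4N2O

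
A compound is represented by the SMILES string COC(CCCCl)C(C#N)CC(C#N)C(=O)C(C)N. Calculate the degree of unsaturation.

5

Degree of unsaturation = (number of rings) + (number of π bonds).
Ring closures in the SMILES: 0.
π bonds: 1 double bond (each 1 DoU), 2 triple bonds (each 2 DoU) → 5 DoU from unsaturation.
Total DoU = 0 + 5 = 5.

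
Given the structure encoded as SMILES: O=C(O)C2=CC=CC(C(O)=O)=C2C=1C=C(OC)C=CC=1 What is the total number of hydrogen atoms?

Walk through each heavy atom and fill implicit hydrogens from standard valence (C 4, N 3, O 2, S 2, halogen 1):
  atom 1: O, bond orders sum to 2 (valence 2) → 0 H
  atom 2: C, bond orders sum to 4 (valence 4) → 0 H
  atom 3: O, bond orders sum to 1 (valence 2) → 1 H
  atom 4: C, bond orders sum to 4 (valence 4) → 0 H
  atom 5: C, bond orders sum to 3 (valence 4) → 1 H
  atom 6: C, bond orders sum to 3 (valence 4) → 1 H
  atom 7: C, bond orders sum to 3 (valence 4) → 1 H
  atom 8: C, bond orders sum to 4 (valence 4) → 0 H
  atom 9: C, bond orders sum to 4 (valence 4) → 0 H
  atom 10: O, bond orders sum to 1 (valence 2) → 1 H
  atom 11: O, bond orders sum to 2 (valence 2) → 0 H
  atom 12: C, bond orders sum to 4 (valence 4) → 0 H
  atom 13: C, bond orders sum to 4 (valence 4) → 0 H
  atom 14: C, bond orders sum to 3 (valence 4) → 1 H
  atom 15: C, bond orders sum to 4 (valence 4) → 0 H
  atom 16: O, bond orders sum to 2 (valence 2) → 0 H
  atom 17: C, bond orders sum to 1 (valence 4) → 3 H
  atom 18: C, bond orders sum to 3 (valence 4) → 1 H
  atom 19: C, bond orders sum to 3 (valence 4) → 1 H
  atom 20: C, bond orders sum to 3 (valence 4) → 1 H
Total hydrogens: 12.

12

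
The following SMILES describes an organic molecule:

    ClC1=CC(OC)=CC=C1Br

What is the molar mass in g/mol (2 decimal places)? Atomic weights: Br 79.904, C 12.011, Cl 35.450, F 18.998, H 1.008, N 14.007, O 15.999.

First, the molecular formula is C7H6BrClO (counting implicit H from valence).
  Br: 1 × 79.904 = 79.904
  C: 7 × 12.011 = 84.077
  Cl: 1 × 35.450 = 35.450
  H: 6 × 1.008 = 6.048
  O: 1 × 15.999 = 15.999
Sum: 1×79.904 + 7×12.011 + 1×35.450 + 6×1.008 + 1×15.999 = 221.478 → 221.48 g/mol.

221.48 g/mol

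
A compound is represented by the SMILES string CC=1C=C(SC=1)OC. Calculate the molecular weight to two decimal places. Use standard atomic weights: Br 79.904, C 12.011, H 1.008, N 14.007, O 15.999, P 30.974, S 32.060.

First, the molecular formula is C6H8OS (counting implicit H from valence).
  C: 6 × 12.011 = 72.066
  H: 8 × 1.008 = 8.064
  O: 1 × 15.999 = 15.999
  S: 1 × 32.060 = 32.060
Sum: 6×12.011 + 8×1.008 + 1×15.999 + 1×32.060 = 128.189 → 128.19 g/mol.

128.19 g/mol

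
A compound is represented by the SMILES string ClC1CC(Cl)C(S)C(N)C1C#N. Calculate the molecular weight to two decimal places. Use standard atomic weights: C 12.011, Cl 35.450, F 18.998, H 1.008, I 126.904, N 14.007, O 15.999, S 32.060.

225.13 g/mol

First, the molecular formula is C7H10Cl2N2S (counting implicit H from valence).
  C: 7 × 12.011 = 84.077
  Cl: 2 × 35.450 = 70.900
  H: 10 × 1.008 = 10.080
  N: 2 × 14.007 = 28.014
  S: 1 × 32.060 = 32.060
Sum: 7×12.011 + 2×35.450 + 10×1.008 + 2×14.007 + 1×32.060 = 225.131 → 225.13 g/mol.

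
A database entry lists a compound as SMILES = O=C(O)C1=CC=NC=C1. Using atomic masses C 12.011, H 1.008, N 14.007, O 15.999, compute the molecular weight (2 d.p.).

123.11 g/mol

First, the molecular formula is C6H5NO2 (counting implicit H from valence).
  C: 6 × 12.011 = 72.066
  H: 5 × 1.008 = 5.040
  N: 1 × 14.007 = 14.007
  O: 2 × 15.999 = 31.998
Sum: 6×12.011 + 5×1.008 + 1×14.007 + 2×15.999 = 123.111 → 123.11 g/mol.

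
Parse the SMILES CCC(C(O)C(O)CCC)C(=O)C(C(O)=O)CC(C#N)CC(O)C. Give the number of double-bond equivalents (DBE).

Degree of unsaturation = (number of rings) + (number of π bonds).
Ring closures in the SMILES: 0.
π bonds: 2 double bonds (each 1 DoU), 1 triple bond (each 2 DoU) → 4 DoU from unsaturation.
Total DoU = 0 + 4 = 4.

4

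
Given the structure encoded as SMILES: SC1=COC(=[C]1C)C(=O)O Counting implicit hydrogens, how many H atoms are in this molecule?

Walk through each heavy atom and fill implicit hydrogens from standard valence (C 4, N 3, O 2, S 2, halogen 1):
  atom 1: S, bond orders sum to 1 (valence 2) → 1 H
  atom 2: C, bond orders sum to 4 (valence 4) → 0 H
  atom 3: C, bond orders sum to 3 (valence 4) → 1 H
  atom 4: O, bond orders sum to 2 (valence 2) → 0 H
  atom 5: C, bond orders sum to 4 (valence 4) → 0 H
  atom 6: C with explicit H count 0
  atom 7: C, bond orders sum to 1 (valence 4) → 3 H
  atom 8: C, bond orders sum to 4 (valence 4) → 0 H
  atom 9: O, bond orders sum to 2 (valence 2) → 0 H
  atom 10: O, bond orders sum to 1 (valence 2) → 1 H
Total hydrogens: 6.

6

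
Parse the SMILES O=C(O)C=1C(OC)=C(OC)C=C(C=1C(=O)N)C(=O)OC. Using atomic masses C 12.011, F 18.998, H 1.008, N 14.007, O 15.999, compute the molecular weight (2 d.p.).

First, the molecular formula is C12H13NO7 (counting implicit H from valence).
  C: 12 × 12.011 = 144.132
  H: 13 × 1.008 = 13.104
  N: 1 × 14.007 = 14.007
  O: 7 × 15.999 = 111.993
Sum: 12×12.011 + 13×1.008 + 1×14.007 + 7×15.999 = 283.236 → 283.24 g/mol.

283.24 g/mol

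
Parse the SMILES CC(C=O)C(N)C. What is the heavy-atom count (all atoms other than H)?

Every atom symbol written in the SMILES (organic subset) is one heavy atom; implicit H are not written.
Heavy atoms by element → C:5, N:1, O:1.
Total: 7.

7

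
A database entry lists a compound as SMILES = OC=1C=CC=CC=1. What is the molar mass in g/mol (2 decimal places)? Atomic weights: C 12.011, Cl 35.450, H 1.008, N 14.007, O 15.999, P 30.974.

First, the molecular formula is C6H6O (counting implicit H from valence).
  C: 6 × 12.011 = 72.066
  H: 6 × 1.008 = 6.048
  O: 1 × 15.999 = 15.999
Sum: 6×12.011 + 6×1.008 + 1×15.999 = 94.113 → 94.11 g/mol.

94.11 g/mol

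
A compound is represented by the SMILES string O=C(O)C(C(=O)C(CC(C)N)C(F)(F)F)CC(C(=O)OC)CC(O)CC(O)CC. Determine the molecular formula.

C18H30F3NO7

Walk through each heavy atom and fill implicit hydrogens from standard valence (C 4, N 3, O 2, S 2, halogen 1):
  atom 1: O, bond orders sum to 2 (valence 2) → 0 H
  atom 2: C, bond orders sum to 4 (valence 4) → 0 H
  atom 3: O, bond orders sum to 1 (valence 2) → 1 H
  atom 4: C, bond orders sum to 3 (valence 4) → 1 H
  atom 5: C, bond orders sum to 4 (valence 4) → 0 H
  atom 6: O, bond orders sum to 2 (valence 2) → 0 H
  atom 7: C, bond orders sum to 3 (valence 4) → 1 H
  atom 8: C, bond orders sum to 2 (valence 4) → 2 H
  atom 9: C, bond orders sum to 3 (valence 4) → 1 H
  atom 10: C, bond orders sum to 1 (valence 4) → 3 H
  atom 11: N, bond orders sum to 1 (valence 3) → 2 H
  atom 12: C, bond orders sum to 4 (valence 4) → 0 H
  atom 13: F (halogen, monovalent) → 0 H
  atom 14: F (halogen, monovalent) → 0 H
  atom 15: F (halogen, monovalent) → 0 H
  atom 16: C, bond orders sum to 2 (valence 4) → 2 H
  atom 17: C, bond orders sum to 3 (valence 4) → 1 H
  atom 18: C, bond orders sum to 4 (valence 4) → 0 H
  atom 19: O, bond orders sum to 2 (valence 2) → 0 H
  atom 20: O, bond orders sum to 2 (valence 2) → 0 H
  atom 21: C, bond orders sum to 1 (valence 4) → 3 H
  atom 22: C, bond orders sum to 2 (valence 4) → 2 H
  atom 23: C, bond orders sum to 3 (valence 4) → 1 H
  atom 24: O, bond orders sum to 1 (valence 2) → 1 H
  atom 25: C, bond orders sum to 2 (valence 4) → 2 H
  atom 26: C, bond orders sum to 3 (valence 4) → 1 H
  atom 27: O, bond orders sum to 1 (valence 2) → 1 H
  atom 28: C, bond orders sum to 2 (valence 4) → 2 H
  atom 29: C, bond orders sum to 1 (valence 4) → 3 H
Totals → C:18, H:30, F:3, N:1, O:7.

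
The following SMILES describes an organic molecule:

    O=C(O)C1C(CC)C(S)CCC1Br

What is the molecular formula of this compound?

Walk through each heavy atom and fill implicit hydrogens from standard valence (C 4, N 3, O 2, S 2, halogen 1):
  atom 1: O, bond orders sum to 2 (valence 2) → 0 H
  atom 2: C, bond orders sum to 4 (valence 4) → 0 H
  atom 3: O, bond orders sum to 1 (valence 2) → 1 H
  atom 4: C, bond orders sum to 3 (valence 4) → 1 H
  atom 5: C, bond orders sum to 3 (valence 4) → 1 H
  atom 6: C, bond orders sum to 2 (valence 4) → 2 H
  atom 7: C, bond orders sum to 1 (valence 4) → 3 H
  atom 8: C, bond orders sum to 3 (valence 4) → 1 H
  atom 9: S, bond orders sum to 1 (valence 2) → 1 H
  atom 10: C, bond orders sum to 2 (valence 4) → 2 H
  atom 11: C, bond orders sum to 2 (valence 4) → 2 H
  atom 12: C, bond orders sum to 3 (valence 4) → 1 H
  atom 13: Br (halogen, monovalent) → 0 H
Totals → C:9, H:15, Br:1, O:2, S:1.
In Hill order: C9H15BrO2S.

C9H15BrO2S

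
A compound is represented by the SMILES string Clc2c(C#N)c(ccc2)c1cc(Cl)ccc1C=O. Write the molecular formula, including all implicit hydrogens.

Walk through each heavy atom and fill implicit hydrogens from standard valence (C 4, N 3, O 2, S 2, halogen 1); for lowercase aromatic atoms, an aromatic c carries 1 H when it has two neighbours and 0 H with three, and aromatic n carries 0 H:
  atom 1: Cl (halogen, monovalent) → 0 H
  atom 2: aromatic c, 3 neighbours → 0 H
  atom 3: aromatic c, 3 neighbours → 0 H
  atom 4: C, bond orders sum to 4 (valence 4) → 0 H
  atom 5: N, bond orders sum to 3 (valence 3) → 0 H
  atom 6: aromatic c, 3 neighbours → 0 H
  atom 7: aromatic c, 2 neighbours → 1 H
  atom 8: aromatic c, 2 neighbours → 1 H
  atom 9: aromatic c, 2 neighbours → 1 H
  atom 10: aromatic c, 3 neighbours → 0 H
  atom 11: aromatic c, 2 neighbours → 1 H
  atom 12: aromatic c, 3 neighbours → 0 H
  atom 13: Cl (halogen, monovalent) → 0 H
  atom 14: aromatic c, 2 neighbours → 1 H
  atom 15: aromatic c, 2 neighbours → 1 H
  atom 16: aromatic c, 3 neighbours → 0 H
  atom 17: C, bond orders sum to 3 (valence 4) → 1 H
  atom 18: O, bond orders sum to 2 (valence 2) → 0 H
Totals → C:14, H:7, Cl:2, N:1, O:1.

C14H7Cl2NO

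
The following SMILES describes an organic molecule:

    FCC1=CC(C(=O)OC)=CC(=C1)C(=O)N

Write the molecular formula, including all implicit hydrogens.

Walk through each heavy atom and fill implicit hydrogens from standard valence (C 4, N 3, O 2, S 2, halogen 1):
  atom 1: F (halogen, monovalent) → 0 H
  atom 2: C, bond orders sum to 2 (valence 4) → 2 H
  atom 3: C, bond orders sum to 4 (valence 4) → 0 H
  atom 4: C, bond orders sum to 3 (valence 4) → 1 H
  atom 5: C, bond orders sum to 4 (valence 4) → 0 H
  atom 6: C, bond orders sum to 4 (valence 4) → 0 H
  atom 7: O, bond orders sum to 2 (valence 2) → 0 H
  atom 8: O, bond orders sum to 2 (valence 2) → 0 H
  atom 9: C, bond orders sum to 1 (valence 4) → 3 H
  atom 10: C, bond orders sum to 3 (valence 4) → 1 H
  atom 11: C, bond orders sum to 4 (valence 4) → 0 H
  atom 12: C, bond orders sum to 3 (valence 4) → 1 H
  atom 13: C, bond orders sum to 4 (valence 4) → 0 H
  atom 14: O, bond orders sum to 2 (valence 2) → 0 H
  atom 15: N, bond orders sum to 1 (valence 3) → 2 H
Totals → C:10, H:10, F:1, N:1, O:3.
In Hill order: C10H10FNO3.

C10H10FNO3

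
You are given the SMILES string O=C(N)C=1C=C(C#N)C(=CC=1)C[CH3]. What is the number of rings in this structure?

In SMILES, each pair of matching ring-closure digits denotes one ring-closing bond; the number of such bonds equals the number of independent rings.
Ring-closure bonds here: 1.

1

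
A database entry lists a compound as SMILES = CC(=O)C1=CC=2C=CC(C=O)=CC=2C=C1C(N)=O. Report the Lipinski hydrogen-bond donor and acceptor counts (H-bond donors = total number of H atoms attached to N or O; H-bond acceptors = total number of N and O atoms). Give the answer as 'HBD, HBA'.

2, 4

Donors: find every N or O and count the H atoms it carries.
  atom 3 (O): bond orders sum to 2 → 0 H
  atom 11 (O): bond orders sum to 2 → 0 H
  atom 17 (N): bond orders sum to 1 → 2 H
  atom 18 (O): bond orders sum to 2 → 0 H
Lipinski HBD = 2.
Acceptors: N atoms = 1, O atoms = 3 → HBA = 4.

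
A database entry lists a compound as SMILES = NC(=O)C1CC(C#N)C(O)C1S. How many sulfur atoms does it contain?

1

Scan the SMILES for S atoms (remember two-letter symbols like Cl and Br are single atoms).
Sulfur count: 1.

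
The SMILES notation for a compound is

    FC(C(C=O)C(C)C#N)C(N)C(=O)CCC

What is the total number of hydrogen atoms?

17

Walk through each heavy atom and fill implicit hydrogens from standard valence (C 4, N 3, O 2, S 2, halogen 1):
  atom 1: F (halogen, monovalent) → 0 H
  atom 2: C, bond orders sum to 3 (valence 4) → 1 H
  atom 3: C, bond orders sum to 3 (valence 4) → 1 H
  atom 4: C, bond orders sum to 3 (valence 4) → 1 H
  atom 5: O, bond orders sum to 2 (valence 2) → 0 H
  atom 6: C, bond orders sum to 3 (valence 4) → 1 H
  atom 7: C, bond orders sum to 1 (valence 4) → 3 H
  atom 8: C, bond orders sum to 4 (valence 4) → 0 H
  atom 9: N, bond orders sum to 3 (valence 3) → 0 H
  atom 10: C, bond orders sum to 3 (valence 4) → 1 H
  atom 11: N, bond orders sum to 1 (valence 3) → 2 H
  atom 12: C, bond orders sum to 4 (valence 4) → 0 H
  atom 13: O, bond orders sum to 2 (valence 2) → 0 H
  atom 14: C, bond orders sum to 2 (valence 4) → 2 H
  atom 15: C, bond orders sum to 2 (valence 4) → 2 H
  atom 16: C, bond orders sum to 1 (valence 4) → 3 H
Total hydrogens: 17.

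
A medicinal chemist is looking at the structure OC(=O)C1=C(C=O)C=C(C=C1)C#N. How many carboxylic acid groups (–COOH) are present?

The carboxylic acid motif appears at heavy-atom position 2 in the SMILES.
Other groups present: 1 aldehyde, 1 nitrile.
Carboxylic acid count: 1.

1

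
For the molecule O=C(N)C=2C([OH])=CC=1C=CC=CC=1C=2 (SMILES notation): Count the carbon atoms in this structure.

11

Count every carbon token in the SMILES (each C, including those in ring-closure positions and inside branches).
Carbon count: 11.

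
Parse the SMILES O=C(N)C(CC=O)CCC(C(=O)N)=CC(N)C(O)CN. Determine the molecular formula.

Walk through each heavy atom and fill implicit hydrogens from standard valence (C 4, N 3, O 2, S 2, halogen 1):
  atom 1: O, bond orders sum to 2 (valence 2) → 0 H
  atom 2: C, bond orders sum to 4 (valence 4) → 0 H
  atom 3: N, bond orders sum to 1 (valence 3) → 2 H
  atom 4: C, bond orders sum to 3 (valence 4) → 1 H
  atom 5: C, bond orders sum to 2 (valence 4) → 2 H
  atom 6: C, bond orders sum to 3 (valence 4) → 1 H
  atom 7: O, bond orders sum to 2 (valence 2) → 0 H
  atom 8: C, bond orders sum to 2 (valence 4) → 2 H
  atom 9: C, bond orders sum to 2 (valence 4) → 2 H
  atom 10: C, bond orders sum to 4 (valence 4) → 0 H
  atom 11: C, bond orders sum to 4 (valence 4) → 0 H
  atom 12: O, bond orders sum to 2 (valence 2) → 0 H
  atom 13: N, bond orders sum to 1 (valence 3) → 2 H
  atom 14: C, bond orders sum to 3 (valence 4) → 1 H
  atom 15: C, bond orders sum to 3 (valence 4) → 1 H
  atom 16: N, bond orders sum to 1 (valence 3) → 2 H
  atom 17: C, bond orders sum to 3 (valence 4) → 1 H
  atom 18: O, bond orders sum to 1 (valence 2) → 1 H
  atom 19: C, bond orders sum to 2 (valence 4) → 2 H
  atom 20: N, bond orders sum to 1 (valence 3) → 2 H
Totals → C:12, H:22, N:4, O:4.

C12H22N4O4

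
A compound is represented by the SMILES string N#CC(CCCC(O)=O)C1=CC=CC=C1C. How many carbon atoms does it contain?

Count every carbon token in the SMILES (each C, including those in ring-closure positions and inside branches).
Carbon count: 13.

13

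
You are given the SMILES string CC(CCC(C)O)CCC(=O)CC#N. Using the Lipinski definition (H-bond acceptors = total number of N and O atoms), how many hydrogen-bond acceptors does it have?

3

N atoms: 1; O atoms: 2.
Lipinski HBA = 1 + 2 = 3.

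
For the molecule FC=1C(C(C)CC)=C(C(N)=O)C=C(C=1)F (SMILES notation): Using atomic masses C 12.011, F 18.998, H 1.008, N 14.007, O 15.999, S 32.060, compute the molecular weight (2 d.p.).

213.23 g/mol

First, the molecular formula is C11H13F2NO (counting implicit H from valence).
  C: 11 × 12.011 = 132.121
  F: 2 × 18.998 = 37.996
  H: 13 × 1.008 = 13.104
  N: 1 × 14.007 = 14.007
  O: 1 × 15.999 = 15.999
Sum: 11×12.011 + 2×18.998 + 13×1.008 + 1×14.007 + 1×15.999 = 213.227 → 213.23 g/mol.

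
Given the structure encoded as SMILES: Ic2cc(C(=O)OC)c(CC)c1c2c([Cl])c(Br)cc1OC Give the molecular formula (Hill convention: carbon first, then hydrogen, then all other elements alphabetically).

C15H13BrClIO3

Walk through each heavy atom and fill implicit hydrogens from standard valence (C 4, N 3, O 2, S 2, halogen 1); for lowercase aromatic atoms, an aromatic c carries 1 H when it has two neighbours and 0 H with three, and aromatic n carries 0 H:
  atom 1: I (halogen, monovalent) → 0 H
  atom 2: aromatic c, 3 neighbours → 0 H
  atom 3: aromatic c, 2 neighbours → 1 H
  atom 4: aromatic c, 3 neighbours → 0 H
  atom 5: C, bond orders sum to 4 (valence 4) → 0 H
  atom 6: O, bond orders sum to 2 (valence 2) → 0 H
  atom 7: O, bond orders sum to 2 (valence 2) → 0 H
  atom 8: C, bond orders sum to 1 (valence 4) → 3 H
  atom 9: aromatic c, 3 neighbours → 0 H
  atom 10: C, bond orders sum to 2 (valence 4) → 2 H
  atom 11: C, bond orders sum to 1 (valence 4) → 3 H
  atom 12: aromatic c, 3 neighbours → 0 H
  atom 13: aromatic c, 3 neighbours → 0 H
  atom 14: aromatic c, 3 neighbours → 0 H
  atom 15: Cl with explicit H count 0
  atom 16: aromatic c, 3 neighbours → 0 H
  atom 17: Br (halogen, monovalent) → 0 H
  atom 18: aromatic c, 2 neighbours → 1 H
  atom 19: aromatic c, 3 neighbours → 0 H
  atom 20: O, bond orders sum to 2 (valence 2) → 0 H
  atom 21: C, bond orders sum to 1 (valence 4) → 3 H
Totals → C:15, H:13, Br:1, Cl:1, I:1, O:3.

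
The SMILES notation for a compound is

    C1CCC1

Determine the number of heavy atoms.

Every atom symbol written in the SMILES (organic subset) is one heavy atom; implicit H are not written.
Heavy atoms by element → C:4.
Total: 4.

4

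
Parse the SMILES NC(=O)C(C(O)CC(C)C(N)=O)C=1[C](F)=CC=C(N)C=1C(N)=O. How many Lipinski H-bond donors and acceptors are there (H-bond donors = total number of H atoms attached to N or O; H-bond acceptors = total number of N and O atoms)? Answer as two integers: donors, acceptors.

Donors: find every N or O and count the H atoms it carries.
  atom 1 (N): bond orders sum to 1 → 2 H
  atom 3 (O): bond orders sum to 2 → 0 H
  atom 6 (O): bond orders sum to 1 → 1 H
  atom 11 (N): bond orders sum to 1 → 2 H
  atom 12 (O): bond orders sum to 2 → 0 H
  atom 19 (N): bond orders sum to 1 → 2 H
  atom 22 (N): bond orders sum to 1 → 2 H
  atom 23 (O): bond orders sum to 2 → 0 H
Lipinski HBD = 9.
Acceptors: N atoms = 4, O atoms = 4 → HBA = 8.

9, 8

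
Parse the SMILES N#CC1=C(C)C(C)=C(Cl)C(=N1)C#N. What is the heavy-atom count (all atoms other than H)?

Every atom symbol written in the SMILES (organic subset) is one heavy atom; implicit H are not written.
Heavy atoms by element → C:9, Cl:1, N:3.
Total: 13.

13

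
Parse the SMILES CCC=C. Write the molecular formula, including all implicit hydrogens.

C4H8

Walk through each heavy atom and fill implicit hydrogens from standard valence (C 4, N 3, O 2, S 2, halogen 1):
  atom 1: C, bond orders sum to 1 (valence 4) → 3 H
  atom 2: C, bond orders sum to 2 (valence 4) → 2 H
  atom 3: C, bond orders sum to 3 (valence 4) → 1 H
  atom 4: C, bond orders sum to 2 (valence 4) → 2 H
Totals → C:4, H:8.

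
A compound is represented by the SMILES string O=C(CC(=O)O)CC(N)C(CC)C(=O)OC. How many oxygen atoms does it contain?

5

Scan the SMILES for O atoms (remember two-letter symbols like Cl and Br are single atoms).
Oxygen count: 5.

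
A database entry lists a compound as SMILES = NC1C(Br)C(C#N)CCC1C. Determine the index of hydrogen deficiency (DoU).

Degree of unsaturation = (number of rings) + (number of π bonds).
Ring closures in the SMILES: 1.
π bonds: 1 triple bond (each 2 DoU) → 2 DoU from unsaturation.
Total DoU = 1 + 2 = 3.

3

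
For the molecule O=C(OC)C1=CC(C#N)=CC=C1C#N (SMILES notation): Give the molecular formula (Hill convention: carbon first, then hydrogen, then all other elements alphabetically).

Walk through each heavy atom and fill implicit hydrogens from standard valence (C 4, N 3, O 2, S 2, halogen 1):
  atom 1: O, bond orders sum to 2 (valence 2) → 0 H
  atom 2: C, bond orders sum to 4 (valence 4) → 0 H
  atom 3: O, bond orders sum to 2 (valence 2) → 0 H
  atom 4: C, bond orders sum to 1 (valence 4) → 3 H
  atom 5: C, bond orders sum to 4 (valence 4) → 0 H
  atom 6: C, bond orders sum to 3 (valence 4) → 1 H
  atom 7: C, bond orders sum to 4 (valence 4) → 0 H
  atom 8: C, bond orders sum to 4 (valence 4) → 0 H
  atom 9: N, bond orders sum to 3 (valence 3) → 0 H
  atom 10: C, bond orders sum to 3 (valence 4) → 1 H
  atom 11: C, bond orders sum to 3 (valence 4) → 1 H
  atom 12: C, bond orders sum to 4 (valence 4) → 0 H
  atom 13: C, bond orders sum to 4 (valence 4) → 0 H
  atom 14: N, bond orders sum to 3 (valence 3) → 0 H
Totals → C:10, H:6, N:2, O:2.
In Hill order: C10H6N2O2.

C10H6N2O2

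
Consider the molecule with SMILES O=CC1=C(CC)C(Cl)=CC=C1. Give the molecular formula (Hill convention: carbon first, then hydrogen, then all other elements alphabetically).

Walk through each heavy atom and fill implicit hydrogens from standard valence (C 4, N 3, O 2, S 2, halogen 1):
  atom 1: O, bond orders sum to 2 (valence 2) → 0 H
  atom 2: C, bond orders sum to 3 (valence 4) → 1 H
  atom 3: C, bond orders sum to 4 (valence 4) → 0 H
  atom 4: C, bond orders sum to 4 (valence 4) → 0 H
  atom 5: C, bond orders sum to 2 (valence 4) → 2 H
  atom 6: C, bond orders sum to 1 (valence 4) → 3 H
  atom 7: C, bond orders sum to 4 (valence 4) → 0 H
  atom 8: Cl (halogen, monovalent) → 0 H
  atom 9: C, bond orders sum to 3 (valence 4) → 1 H
  atom 10: C, bond orders sum to 3 (valence 4) → 1 H
  atom 11: C, bond orders sum to 3 (valence 4) → 1 H
Totals → C:9, H:9, Cl:1, O:1.
In Hill order: C9H9ClO.

C9H9ClO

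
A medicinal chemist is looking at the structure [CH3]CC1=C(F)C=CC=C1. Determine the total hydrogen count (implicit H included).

Walk through each heavy atom and fill implicit hydrogens from standard valence (C 4, N 3, O 2, S 2, halogen 1):
  atom 1: C with explicit H count 3
  atom 2: C, bond orders sum to 2 (valence 4) → 2 H
  atom 3: C, bond orders sum to 4 (valence 4) → 0 H
  atom 4: C, bond orders sum to 4 (valence 4) → 0 H
  atom 5: F (halogen, monovalent) → 0 H
  atom 6: C, bond orders sum to 3 (valence 4) → 1 H
  atom 7: C, bond orders sum to 3 (valence 4) → 1 H
  atom 8: C, bond orders sum to 3 (valence 4) → 1 H
  atom 9: C, bond orders sum to 3 (valence 4) → 1 H
Total hydrogens: 9.

9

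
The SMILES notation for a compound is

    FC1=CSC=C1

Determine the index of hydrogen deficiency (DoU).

3

Molecular formula: C4H3FS.
DoU = (2C + 2 + N − H − X) / 2, where X is the halogen count and O/S are ignored.
    = (2·4 + 2 + 0 − 3 − 1) / 2 = 6 / 2 = 3.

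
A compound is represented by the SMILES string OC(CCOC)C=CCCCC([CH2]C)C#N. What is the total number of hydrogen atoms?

Walk through each heavy atom and fill implicit hydrogens from standard valence (C 4, N 3, O 2, S 2, halogen 1):
  atom 1: O, bond orders sum to 1 (valence 2) → 1 H
  atom 2: C, bond orders sum to 3 (valence 4) → 1 H
  atom 3: C, bond orders sum to 2 (valence 4) → 2 H
  atom 4: C, bond orders sum to 2 (valence 4) → 2 H
  atom 5: O, bond orders sum to 2 (valence 2) → 0 H
  atom 6: C, bond orders sum to 1 (valence 4) → 3 H
  atom 7: C, bond orders sum to 3 (valence 4) → 1 H
  atom 8: C, bond orders sum to 3 (valence 4) → 1 H
  atom 9: C, bond orders sum to 2 (valence 4) → 2 H
  atom 10: C, bond orders sum to 2 (valence 4) → 2 H
  atom 11: C, bond orders sum to 2 (valence 4) → 2 H
  atom 12: C, bond orders sum to 3 (valence 4) → 1 H
  atom 13: C with explicit H count 2
  atom 14: C, bond orders sum to 1 (valence 4) → 3 H
  atom 15: C, bond orders sum to 4 (valence 4) → 0 H
  atom 16: N, bond orders sum to 3 (valence 3) → 0 H
Total hydrogens: 23.

23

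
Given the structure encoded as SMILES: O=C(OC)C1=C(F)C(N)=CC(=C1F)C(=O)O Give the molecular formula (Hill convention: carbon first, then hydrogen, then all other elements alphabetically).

Walk through each heavy atom and fill implicit hydrogens from standard valence (C 4, N 3, O 2, S 2, halogen 1):
  atom 1: O, bond orders sum to 2 (valence 2) → 0 H
  atom 2: C, bond orders sum to 4 (valence 4) → 0 H
  atom 3: O, bond orders sum to 2 (valence 2) → 0 H
  atom 4: C, bond orders sum to 1 (valence 4) → 3 H
  atom 5: C, bond orders sum to 4 (valence 4) → 0 H
  atom 6: C, bond orders sum to 4 (valence 4) → 0 H
  atom 7: F (halogen, monovalent) → 0 H
  atom 8: C, bond orders sum to 4 (valence 4) → 0 H
  atom 9: N, bond orders sum to 1 (valence 3) → 2 H
  atom 10: C, bond orders sum to 3 (valence 4) → 1 H
  atom 11: C, bond orders sum to 4 (valence 4) → 0 H
  atom 12: C, bond orders sum to 4 (valence 4) → 0 H
  atom 13: F (halogen, monovalent) → 0 H
  atom 14: C, bond orders sum to 4 (valence 4) → 0 H
  atom 15: O, bond orders sum to 2 (valence 2) → 0 H
  atom 16: O, bond orders sum to 1 (valence 2) → 1 H
Totals → C:9, H:7, F:2, N:1, O:4.

C9H7F2NO4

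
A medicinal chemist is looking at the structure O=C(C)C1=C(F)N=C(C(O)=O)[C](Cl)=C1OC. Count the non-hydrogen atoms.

16

Every atom symbol written in the SMILES (organic subset) is one heavy atom; implicit H are not written.
Heavy atoms by element → C:9, Cl:1, F:1, N:1, O:4.
Total: 16.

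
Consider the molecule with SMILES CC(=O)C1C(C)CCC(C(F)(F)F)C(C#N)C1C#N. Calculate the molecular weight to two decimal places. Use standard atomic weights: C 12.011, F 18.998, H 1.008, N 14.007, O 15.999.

272.27 g/mol

First, the molecular formula is C13H15F3N2O (counting implicit H from valence).
  C: 13 × 12.011 = 156.143
  F: 3 × 18.998 = 56.994
  H: 15 × 1.008 = 15.120
  N: 2 × 14.007 = 28.014
  O: 1 × 15.999 = 15.999
Sum: 13×12.011 + 3×18.998 + 15×1.008 + 2×14.007 + 1×15.999 = 272.270 → 272.27 g/mol.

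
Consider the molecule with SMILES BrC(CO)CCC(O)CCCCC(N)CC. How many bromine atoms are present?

1

Scan the SMILES for Br atoms (remember two-letter symbols like Cl and Br are single atoms).
Bromine count: 1.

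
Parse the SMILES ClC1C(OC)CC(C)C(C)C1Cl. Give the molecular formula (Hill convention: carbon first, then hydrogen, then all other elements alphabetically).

C9H16Cl2O

Walk through each heavy atom and fill implicit hydrogens from standard valence (C 4, N 3, O 2, S 2, halogen 1):
  atom 1: Cl (halogen, monovalent) → 0 H
  atom 2: C, bond orders sum to 3 (valence 4) → 1 H
  atom 3: C, bond orders sum to 3 (valence 4) → 1 H
  atom 4: O, bond orders sum to 2 (valence 2) → 0 H
  atom 5: C, bond orders sum to 1 (valence 4) → 3 H
  atom 6: C, bond orders sum to 2 (valence 4) → 2 H
  atom 7: C, bond orders sum to 3 (valence 4) → 1 H
  atom 8: C, bond orders sum to 1 (valence 4) → 3 H
  atom 9: C, bond orders sum to 3 (valence 4) → 1 H
  atom 10: C, bond orders sum to 1 (valence 4) → 3 H
  atom 11: C, bond orders sum to 3 (valence 4) → 1 H
  atom 12: Cl (halogen, monovalent) → 0 H
Totals → C:9, H:16, Cl:2, O:1.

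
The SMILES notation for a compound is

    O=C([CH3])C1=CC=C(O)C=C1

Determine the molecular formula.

C8H8O2

Walk through each heavy atom and fill implicit hydrogens from standard valence (C 4, N 3, O 2, S 2, halogen 1):
  atom 1: O, bond orders sum to 2 (valence 2) → 0 H
  atom 2: C, bond orders sum to 4 (valence 4) → 0 H
  atom 3: C with explicit H count 3
  atom 4: C, bond orders sum to 4 (valence 4) → 0 H
  atom 5: C, bond orders sum to 3 (valence 4) → 1 H
  atom 6: C, bond orders sum to 3 (valence 4) → 1 H
  atom 7: C, bond orders sum to 4 (valence 4) → 0 H
  atom 8: O, bond orders sum to 1 (valence 2) → 1 H
  atom 9: C, bond orders sum to 3 (valence 4) → 1 H
  atom 10: C, bond orders sum to 3 (valence 4) → 1 H
Totals → C:8, H:8, O:2.
In Hill order: C8H8O2.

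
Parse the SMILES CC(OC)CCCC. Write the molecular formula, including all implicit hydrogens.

Walk through each heavy atom and fill implicit hydrogens from standard valence (C 4, N 3, O 2, S 2, halogen 1):
  atom 1: C, bond orders sum to 1 (valence 4) → 3 H
  atom 2: C, bond orders sum to 3 (valence 4) → 1 H
  atom 3: O, bond orders sum to 2 (valence 2) → 0 H
  atom 4: C, bond orders sum to 1 (valence 4) → 3 H
  atom 5: C, bond orders sum to 2 (valence 4) → 2 H
  atom 6: C, bond orders sum to 2 (valence 4) → 2 H
  atom 7: C, bond orders sum to 2 (valence 4) → 2 H
  atom 8: C, bond orders sum to 1 (valence 4) → 3 H
Totals → C:7, H:16, O:1.
In Hill order: C7H16O.

C7H16O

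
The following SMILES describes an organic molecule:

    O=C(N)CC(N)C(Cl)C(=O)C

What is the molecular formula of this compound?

Walk through each heavy atom and fill implicit hydrogens from standard valence (C 4, N 3, O 2, S 2, halogen 1):
  atom 1: O, bond orders sum to 2 (valence 2) → 0 H
  atom 2: C, bond orders sum to 4 (valence 4) → 0 H
  atom 3: N, bond orders sum to 1 (valence 3) → 2 H
  atom 4: C, bond orders sum to 2 (valence 4) → 2 H
  atom 5: C, bond orders sum to 3 (valence 4) → 1 H
  atom 6: N, bond orders sum to 1 (valence 3) → 2 H
  atom 7: C, bond orders sum to 3 (valence 4) → 1 H
  atom 8: Cl (halogen, monovalent) → 0 H
  atom 9: C, bond orders sum to 4 (valence 4) → 0 H
  atom 10: O, bond orders sum to 2 (valence 2) → 0 H
  atom 11: C, bond orders sum to 1 (valence 4) → 3 H
Totals → C:6, H:11, Cl:1, N:2, O:2.

C6H11ClN2O2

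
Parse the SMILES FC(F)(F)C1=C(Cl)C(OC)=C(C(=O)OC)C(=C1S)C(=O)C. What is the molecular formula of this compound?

Walk through each heavy atom and fill implicit hydrogens from standard valence (C 4, N 3, O 2, S 2, halogen 1):
  atom 1: F (halogen, monovalent) → 0 H
  atom 2: C, bond orders sum to 4 (valence 4) → 0 H
  atom 3: F (halogen, monovalent) → 0 H
  atom 4: F (halogen, monovalent) → 0 H
  atom 5: C, bond orders sum to 4 (valence 4) → 0 H
  atom 6: C, bond orders sum to 4 (valence 4) → 0 H
  atom 7: Cl (halogen, monovalent) → 0 H
  atom 8: C, bond orders sum to 4 (valence 4) → 0 H
  atom 9: O, bond orders sum to 2 (valence 2) → 0 H
  atom 10: C, bond orders sum to 1 (valence 4) → 3 H
  atom 11: C, bond orders sum to 4 (valence 4) → 0 H
  atom 12: C, bond orders sum to 4 (valence 4) → 0 H
  atom 13: O, bond orders sum to 2 (valence 2) → 0 H
  atom 14: O, bond orders sum to 2 (valence 2) → 0 H
  atom 15: C, bond orders sum to 1 (valence 4) → 3 H
  atom 16: C, bond orders sum to 4 (valence 4) → 0 H
  atom 17: C, bond orders sum to 4 (valence 4) → 0 H
  atom 18: S, bond orders sum to 1 (valence 2) → 1 H
  atom 19: C, bond orders sum to 4 (valence 4) → 0 H
  atom 20: O, bond orders sum to 2 (valence 2) → 0 H
  atom 21: C, bond orders sum to 1 (valence 4) → 3 H
Totals → C:12, H:10, Cl:1, F:3, O:4, S:1.
In Hill order: C12H10ClF3O4S.

C12H10ClF3O4S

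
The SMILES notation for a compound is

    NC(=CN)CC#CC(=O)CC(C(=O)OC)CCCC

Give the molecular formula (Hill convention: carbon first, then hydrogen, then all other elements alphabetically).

Walk through each heavy atom and fill implicit hydrogens from standard valence (C 4, N 3, O 2, S 2, halogen 1):
  atom 1: N, bond orders sum to 1 (valence 3) → 2 H
  atom 2: C, bond orders sum to 4 (valence 4) → 0 H
  atom 3: C, bond orders sum to 3 (valence 4) → 1 H
  atom 4: N, bond orders sum to 1 (valence 3) → 2 H
  atom 5: C, bond orders sum to 2 (valence 4) → 2 H
  atom 6: C, bond orders sum to 4 (valence 4) → 0 H
  atom 7: C, bond orders sum to 4 (valence 4) → 0 H
  atom 8: C, bond orders sum to 4 (valence 4) → 0 H
  atom 9: O, bond orders sum to 2 (valence 2) → 0 H
  atom 10: C, bond orders sum to 2 (valence 4) → 2 H
  atom 11: C, bond orders sum to 3 (valence 4) → 1 H
  atom 12: C, bond orders sum to 4 (valence 4) → 0 H
  atom 13: O, bond orders sum to 2 (valence 2) → 0 H
  atom 14: O, bond orders sum to 2 (valence 2) → 0 H
  atom 15: C, bond orders sum to 1 (valence 4) → 3 H
  atom 16: C, bond orders sum to 2 (valence 4) → 2 H
  atom 17: C, bond orders sum to 2 (valence 4) → 2 H
  atom 18: C, bond orders sum to 2 (valence 4) → 2 H
  atom 19: C, bond orders sum to 1 (valence 4) → 3 H
Totals → C:14, H:22, N:2, O:3.

C14H22N2O3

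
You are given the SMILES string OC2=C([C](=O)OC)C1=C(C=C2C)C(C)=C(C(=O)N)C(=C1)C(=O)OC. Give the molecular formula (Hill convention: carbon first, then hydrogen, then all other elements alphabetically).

C17H17NO6

Walk through each heavy atom and fill implicit hydrogens from standard valence (C 4, N 3, O 2, S 2, halogen 1):
  atom 1: O, bond orders sum to 1 (valence 2) → 1 H
  atom 2: C, bond orders sum to 4 (valence 4) → 0 H
  atom 3: C, bond orders sum to 4 (valence 4) → 0 H
  atom 4: C with explicit H count 0
  atom 5: O, bond orders sum to 2 (valence 2) → 0 H
  atom 6: O, bond orders sum to 2 (valence 2) → 0 H
  atom 7: C, bond orders sum to 1 (valence 4) → 3 H
  atom 8: C, bond orders sum to 4 (valence 4) → 0 H
  atom 9: C, bond orders sum to 4 (valence 4) → 0 H
  atom 10: C, bond orders sum to 3 (valence 4) → 1 H
  atom 11: C, bond orders sum to 4 (valence 4) → 0 H
  atom 12: C, bond orders sum to 1 (valence 4) → 3 H
  atom 13: C, bond orders sum to 4 (valence 4) → 0 H
  atom 14: C, bond orders sum to 1 (valence 4) → 3 H
  atom 15: C, bond orders sum to 4 (valence 4) → 0 H
  atom 16: C, bond orders sum to 4 (valence 4) → 0 H
  atom 17: O, bond orders sum to 2 (valence 2) → 0 H
  atom 18: N, bond orders sum to 1 (valence 3) → 2 H
  atom 19: C, bond orders sum to 4 (valence 4) → 0 H
  atom 20: C, bond orders sum to 3 (valence 4) → 1 H
  atom 21: C, bond orders sum to 4 (valence 4) → 0 H
  atom 22: O, bond orders sum to 2 (valence 2) → 0 H
  atom 23: O, bond orders sum to 2 (valence 2) → 0 H
  atom 24: C, bond orders sum to 1 (valence 4) → 3 H
Totals → C:17, H:17, N:1, O:6.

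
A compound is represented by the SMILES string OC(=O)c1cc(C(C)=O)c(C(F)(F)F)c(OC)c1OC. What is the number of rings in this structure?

1

In SMILES, each pair of matching ring-closure digits denotes one ring-closing bond; the number of such bonds equals the number of independent rings.
Ring-closure bonds here: 1.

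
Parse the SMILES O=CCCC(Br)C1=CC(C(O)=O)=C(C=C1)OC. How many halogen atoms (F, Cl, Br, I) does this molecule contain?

1

Halogen atoms appear at heavy-atom position 6 (1×Br).
Other groups present: 1 aldehyde, 1 carboxylic acid, 1 ether.
Halogen count: 1.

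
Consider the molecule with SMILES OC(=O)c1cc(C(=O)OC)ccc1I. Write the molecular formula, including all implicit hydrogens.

C9H7IO4

Walk through each heavy atom and fill implicit hydrogens from standard valence (C 4, N 3, O 2, S 2, halogen 1); for lowercase aromatic atoms, an aromatic c carries 1 H when it has two neighbours and 0 H with three, and aromatic n carries 0 H:
  atom 1: O, bond orders sum to 1 (valence 2) → 1 H
  atom 2: C, bond orders sum to 4 (valence 4) → 0 H
  atom 3: O, bond orders sum to 2 (valence 2) → 0 H
  atom 4: aromatic c, 3 neighbours → 0 H
  atom 5: aromatic c, 2 neighbours → 1 H
  atom 6: aromatic c, 3 neighbours → 0 H
  atom 7: C, bond orders sum to 4 (valence 4) → 0 H
  atom 8: O, bond orders sum to 2 (valence 2) → 0 H
  atom 9: O, bond orders sum to 2 (valence 2) → 0 H
  atom 10: C, bond orders sum to 1 (valence 4) → 3 H
  atom 11: aromatic c, 2 neighbours → 1 H
  atom 12: aromatic c, 2 neighbours → 1 H
  atom 13: aromatic c, 3 neighbours → 0 H
  atom 14: I (halogen, monovalent) → 0 H
Totals → C:9, H:7, I:1, O:4.
In Hill order: C9H7IO4.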